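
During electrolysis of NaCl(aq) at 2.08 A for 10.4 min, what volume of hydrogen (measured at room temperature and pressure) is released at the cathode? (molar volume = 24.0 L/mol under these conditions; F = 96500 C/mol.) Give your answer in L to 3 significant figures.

0.161 L

Q = 2.08 A × 624 s = 1298 C
n(e⁻) = Q/F = 1298/96500 = 0.01345 mol
2H⁺ + 2e⁻ → H₂, so n(H₂) = 0.01345 / 2 = 0.006725 mol
V = 0.006725 × 24.0 = 0.1614 L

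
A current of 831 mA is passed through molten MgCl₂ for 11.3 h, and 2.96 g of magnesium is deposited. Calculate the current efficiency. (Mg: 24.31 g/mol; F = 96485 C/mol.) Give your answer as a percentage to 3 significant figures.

Q = 0.831 × 40680 = 33810 C
n(e⁻) = 33810 / 96485 = 0.3504 mol
Mg²⁺ + 2e⁻ → Mg, so theoretical n(Mg) = 0.1752 mol → 4.259 g
Efficiency = 2.96 / 4.259 = 0.6950 = 69.5%

69.5%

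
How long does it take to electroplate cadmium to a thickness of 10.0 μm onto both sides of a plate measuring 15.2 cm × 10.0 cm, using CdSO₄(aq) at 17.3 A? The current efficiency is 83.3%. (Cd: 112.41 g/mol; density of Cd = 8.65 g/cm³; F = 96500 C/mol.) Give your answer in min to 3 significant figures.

Plated area = 2 × 15.2 × 10.0 = 304.0 cm²
Volume = 304.0 × 10.0×10⁻⁴ cm = 0.3040 cm³
m(Cd) = 0.3040 × 8.65 = 2.630 g
n(Cd) = 2.630 / 112.41 = 0.02340 mol; n(e⁻) = 2 × 0.02340 = 0.04680 mol
Q = 0.04680 × 96500 / 0.833 = 5422 C
t = 5422 / 17.3 = 313.4 s = 5.22 min

5.22 min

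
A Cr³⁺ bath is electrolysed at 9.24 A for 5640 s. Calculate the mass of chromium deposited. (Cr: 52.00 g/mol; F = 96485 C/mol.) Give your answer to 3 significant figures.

9.36 g

Q = It = 9.24 × 5640 = 52110 C
Moles of electrons = 52110 / 96485 = 0.5401 mol
Cr³⁺ + 3e⁻ → Cr, so n(Cr) = 0.5401 / 3 = 0.1800 mol
m = 0.1800 × 52.00 = 9.36 g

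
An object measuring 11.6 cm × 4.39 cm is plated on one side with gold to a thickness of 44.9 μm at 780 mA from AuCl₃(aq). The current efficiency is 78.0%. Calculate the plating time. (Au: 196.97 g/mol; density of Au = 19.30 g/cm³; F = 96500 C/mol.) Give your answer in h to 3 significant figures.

2.96 h

Plated area = 11.6 × 4.39 = 50.92 cm²
Volume = 50.92 × 44.9×10⁻⁴ cm = 0.2286 cm³
m(Au) = 0.2286 × 19.30 = 4.412 g
n(Au) = 4.412 / 196.97 = 0.02240 mol; n(e⁻) = 3 × 0.02240 = 0.06720 mol
Q = 0.06720 × 96500 / 0.780 = 8314 C
t = 8314 / 0.780 = 10660 s = 2.96 h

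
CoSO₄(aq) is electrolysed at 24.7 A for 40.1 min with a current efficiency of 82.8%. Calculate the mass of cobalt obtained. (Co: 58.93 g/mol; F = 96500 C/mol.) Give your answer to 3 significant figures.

Q = 24.7 × 2406 = 59430 C
n(e⁻) = 59430 / 96500 = 0.6159 mol
Co²⁺ + 2e⁻ → Co, so theoretical m(Co) = 0.3080 × 58.93 = 18.15 g
Actual mass = 82.8% × 18.15 = 15.0 g

15.0 g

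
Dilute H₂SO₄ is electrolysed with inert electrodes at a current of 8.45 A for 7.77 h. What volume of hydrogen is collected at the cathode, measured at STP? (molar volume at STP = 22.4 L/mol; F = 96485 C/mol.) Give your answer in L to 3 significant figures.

27.4 L

Charge passed = 8.45 × 27972 = 2.364×10^5 C
n(e⁻) = 2.364×10^5 / 96485 = 2.450 mol
2H⁺ + 2e⁻ → H₂, so n(H₂) = 2.450 / 2 = 1.225 mol
V = 1.225 × 22.4 = 27.44 L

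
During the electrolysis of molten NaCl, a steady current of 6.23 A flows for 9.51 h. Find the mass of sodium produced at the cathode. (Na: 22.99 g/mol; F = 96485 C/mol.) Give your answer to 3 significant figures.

Q = It = 6.23 × 34236 = 2.133×10^5 C
n(e⁻) = 2.133×10^5 / 96485 = 2.211 mol
Na⁺ + e⁻ → Na, so n(Na) = 2.211 mol
m = 2.211 × 22.99 = 50.8 g

50.8 g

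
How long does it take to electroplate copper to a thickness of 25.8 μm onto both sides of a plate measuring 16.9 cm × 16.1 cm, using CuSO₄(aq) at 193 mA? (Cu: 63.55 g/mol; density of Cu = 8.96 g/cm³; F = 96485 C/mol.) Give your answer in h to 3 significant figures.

55.0 h

Plated area = 2 × 16.9 × 16.1 = 544.2 cm²
Volume = 544.2 × 25.8×10⁻⁴ cm = 1.404 cm³
m(Cu) = 1.404 × 8.96 = 12.58 g
n(Cu) = 12.58 / 63.55 = 0.1980 mol; n(e⁻) = 2 × 0.1980 = 0.3960 mol
Q = 0.3960 × 96485 = 38210 C
t = 38210 / 0.193 = 1.980×10^5 s = 55.0 h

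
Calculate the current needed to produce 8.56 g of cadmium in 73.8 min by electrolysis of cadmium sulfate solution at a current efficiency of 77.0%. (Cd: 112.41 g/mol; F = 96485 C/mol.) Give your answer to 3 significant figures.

n(Cd) = 8.56 / 112.41 = 0.07615 mol
Cd²⁺ + 2e⁻ → Cd, so n(e⁻) = 2 × 0.07615 = 0.1523 mol
Q = 0.1523 × 96485 / 0.770 = 19080 C
I = Q / t = 19080 / 4428 s = 4.31 A

4.31 A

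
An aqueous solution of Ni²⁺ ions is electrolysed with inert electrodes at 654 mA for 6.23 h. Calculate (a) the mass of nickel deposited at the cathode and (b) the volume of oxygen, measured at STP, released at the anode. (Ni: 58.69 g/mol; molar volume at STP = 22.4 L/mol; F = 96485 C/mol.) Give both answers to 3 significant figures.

Q = 0.654 × 22428 = 14670 C; n(e⁻) = 14670 / 96485 = 0.1520 mol
Cathode: Ni²⁺ + 2e⁻ → Ni → n(Ni) = 0.1520/2 = 0.07600 mol → 4.46 g
Anode: 2H₂O → O₂ + 4H⁺ + 4e⁻ → n(O₂) = 0.1520/4 = 0.03800 mol → 0.851 L

4.46 g Ni; 0.851 L O₂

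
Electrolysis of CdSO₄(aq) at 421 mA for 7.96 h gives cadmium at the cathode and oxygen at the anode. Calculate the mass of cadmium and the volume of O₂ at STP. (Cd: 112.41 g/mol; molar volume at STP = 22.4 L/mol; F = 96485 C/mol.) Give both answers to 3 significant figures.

7.03 g Cd; 0.700 L O₂

Q = 0.421 × 28656 = 12060 C; n(e⁻) = 12060 / 96485 = 0.1250 mol
Cathode: Cd²⁺ + 2e⁻ → Cd → n(Cd) = 0.1250/2 = 0.06250 mol → 7.03 g
Anode: 2H₂O → O₂ + 4H⁺ + 4e⁻ → n(O₂) = 0.1250/4 = 0.03125 mol → 0.700 L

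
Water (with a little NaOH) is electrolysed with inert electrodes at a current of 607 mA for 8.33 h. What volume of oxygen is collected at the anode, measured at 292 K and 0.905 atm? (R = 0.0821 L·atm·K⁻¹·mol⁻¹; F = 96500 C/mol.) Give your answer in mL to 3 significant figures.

Q = 0.607 A × 29988 s = 18200 C
Moles of electrons = 18200 / 96500 = 0.1886 mol
2H₂O → O₂ + 4H⁺ + 4e⁻, so n(O₂) = 0.1886 / 4 = 0.04715 mol
V = nRT/P = 0.04715 × 0.0821 × 292 / 0.905 = 1.249 L
= 1250 mL

1250 mL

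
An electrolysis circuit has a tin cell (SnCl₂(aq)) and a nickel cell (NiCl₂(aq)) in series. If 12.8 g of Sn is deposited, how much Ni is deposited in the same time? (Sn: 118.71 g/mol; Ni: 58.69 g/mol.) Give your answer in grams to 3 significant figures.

n(Sn) = 12.8 / 118.71 = 0.1078 mol
Sn²⁺ + 2e⁻ → Sn, so n(e⁻) = 2 × 0.1078 = 0.2156 mol
In series, the same 0.2156 mol of electrons flows through the second cell.
Ni²⁺ + 2e⁻ → Ni, so n(Ni) = 0.2156 / 2 = 0.1078 mol
m(Ni) = 0.1078 × 58.69 = 6.33 g

6.33 g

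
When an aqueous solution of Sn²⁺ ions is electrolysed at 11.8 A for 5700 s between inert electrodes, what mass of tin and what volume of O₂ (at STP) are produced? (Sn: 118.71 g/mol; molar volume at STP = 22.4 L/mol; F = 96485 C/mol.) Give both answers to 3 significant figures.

Q = 11.8 × 5700 = 67260 C; n(e⁻) = 67260 / 96485 = 0.6971 mol
Cathode: Sn²⁺ + 2e⁻ → Sn → n(Sn) = 0.6971/2 = 0.3486 mol → 41.4 g
Anode: 2H₂O → O₂ + 4H⁺ + 4e⁻ → n(O₂) = 0.6971/4 = 0.1743 mol → 3.90 L

41.4 g Sn; 3.90 L O₂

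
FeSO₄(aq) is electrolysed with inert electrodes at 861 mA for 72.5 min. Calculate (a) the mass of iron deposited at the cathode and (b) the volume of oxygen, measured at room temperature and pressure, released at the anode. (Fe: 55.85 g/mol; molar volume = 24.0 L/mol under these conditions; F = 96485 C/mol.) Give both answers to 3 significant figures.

1.08 g Fe; 0.233 L O₂

Q = 0.861 × 4350 = 3745 C; n(e⁻) = 3745 / 96485 = 0.03881 mol
Cathode: Fe²⁺ + 2e⁻ → Fe → n(Fe) = 0.03881/2 = 0.01941 mol → 1.08 g
Anode: 2H₂O → O₂ + 4H⁺ + 4e⁻ → n(O₂) = 0.03881/4 = 0.009703 mol → 0.233 L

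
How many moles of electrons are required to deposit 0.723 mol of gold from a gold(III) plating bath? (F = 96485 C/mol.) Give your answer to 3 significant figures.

2.17 mol

Au³⁺ + 3e⁻ → Au, so n(e⁻) = 3 × 0.723 = 2.169 mol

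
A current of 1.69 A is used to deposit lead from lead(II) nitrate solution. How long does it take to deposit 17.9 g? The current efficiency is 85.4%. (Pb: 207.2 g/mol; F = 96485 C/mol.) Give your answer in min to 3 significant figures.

n(Pb) = 17.9 / 207.2 = 0.08639 mol
Pb²⁺ + 2e⁻ → Pb, so n(e⁻) = 2 × 0.08639 = 0.1728 mol
Q = 0.1728 × 96485 / 0.854 = 19520 C
t = Q / I = 19520 / 1.69 = 11550 s = 193 min

193 min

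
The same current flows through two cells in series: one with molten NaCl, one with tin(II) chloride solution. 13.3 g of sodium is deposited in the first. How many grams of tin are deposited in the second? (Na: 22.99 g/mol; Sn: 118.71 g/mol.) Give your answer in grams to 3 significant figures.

34.3 g

n(Na) = 13.3 / 22.99 = 0.5785 mol
Na⁺ + e⁻ → Na, so n(e⁻) = 0.5785 mol
The cells are in series, so the same charge (and hence the same n(e⁻) = 0.5785 mol) passes through both.
Sn²⁺ + 2e⁻ → Sn, so n(Sn) = 0.5785 / 2 = 0.2893 mol
m(Sn) = 0.2893 × 118.71 = 34.3 g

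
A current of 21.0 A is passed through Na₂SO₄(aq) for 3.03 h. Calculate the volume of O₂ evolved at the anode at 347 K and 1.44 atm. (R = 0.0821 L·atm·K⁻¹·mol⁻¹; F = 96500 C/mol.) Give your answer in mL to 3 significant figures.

Q = 21.0 A × 10908 s = 2.291×10^5 C
Moles of electrons = 2.291×10^5 / 96500 = 2.374 mol
2H₂O → O₂ + 4H⁺ + 4e⁻, so n(O₂) = 2.374 / 4 = 0.5935 mol
V = nRT/P = 0.5935 × 0.0821 × 347 / 1.44 = 11.74 L
= 11700 mL

11700 mL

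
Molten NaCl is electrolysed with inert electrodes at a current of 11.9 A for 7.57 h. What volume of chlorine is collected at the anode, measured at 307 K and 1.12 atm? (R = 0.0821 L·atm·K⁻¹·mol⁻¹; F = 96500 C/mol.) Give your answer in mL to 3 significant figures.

Q = 11.9 A × 27252 s = 3.243×10^5 C
Moles of electrons = 3.243×10^5 / 96500 = 3.361 mol
2Cl⁻ → Cl₂ + 2e⁻, so n(Cl₂) = 3.361 / 2 = 1.681 mol
V = nRT/P = 1.681 × 0.0821 × 307 / 1.12 = 37.83 L
= 37800 mL

37800 mL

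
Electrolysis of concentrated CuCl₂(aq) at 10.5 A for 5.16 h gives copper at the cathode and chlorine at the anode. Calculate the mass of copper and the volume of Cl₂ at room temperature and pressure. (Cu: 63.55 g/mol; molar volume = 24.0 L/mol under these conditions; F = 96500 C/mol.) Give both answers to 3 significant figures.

Q = 10.5 × 18576 = 1.950×10^5 C; n(e⁻) = 1.950×10^5 / 96500 = 2.021 mol
Cathode: Cu²⁺ + 2e⁻ → Cu → n(Cu) = 2.021/2 = 1.011 mol → 64.2 g
Anode: 2Cl⁻ → Cl₂ + 2e⁻ → n(Cl₂) = 2.021/2 = 1.011 mol → 24.3 L

64.2 g Cu; 24.3 L Cl₂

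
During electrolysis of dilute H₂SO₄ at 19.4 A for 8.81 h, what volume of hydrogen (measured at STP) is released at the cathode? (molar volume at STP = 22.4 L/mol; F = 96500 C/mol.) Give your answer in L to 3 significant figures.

71.4 L

Charge passed = 19.4 × 31716 = 6.153×10^5 C
n(e⁻) = 6.153×10^5 / 96500 = 6.376 mol
2H⁺ + 2e⁻ → H₂, so n(H₂) = 6.376 / 2 = 3.188 mol
V = 3.188 × 22.4 = 71.41 L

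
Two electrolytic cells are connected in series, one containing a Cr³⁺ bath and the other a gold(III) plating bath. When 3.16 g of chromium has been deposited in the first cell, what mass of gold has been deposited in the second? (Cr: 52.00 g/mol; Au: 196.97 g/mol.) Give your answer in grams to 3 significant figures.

12.0 g

n(Cr) = 3.16 / 52.00 = 0.06077 mol
Cr³⁺ + 3e⁻ → Cr, so n(e⁻) = 3 × 0.06077 = 0.1823 mol
Same current for the same time ⇒ same n(e⁻) = 0.1823 mol in both cells.
Au³⁺ + 3e⁻ → Au, so n(Au) = 0.1823 / 3 = 0.06077 mol
m(Au) = 0.06077 × 196.97 = 12.0 g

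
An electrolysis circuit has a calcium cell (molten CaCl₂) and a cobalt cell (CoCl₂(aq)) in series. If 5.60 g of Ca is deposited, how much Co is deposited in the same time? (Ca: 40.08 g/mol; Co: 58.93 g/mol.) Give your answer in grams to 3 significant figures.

n(Ca) = 5.60 / 40.08 = 0.1397 mol
Ca²⁺ + 2e⁻ → Ca, so n(e⁻) = 2 × 0.1397 = 0.2794 mol
Same current for the same time ⇒ same n(e⁻) = 0.2794 mol in both cells.
Co²⁺ + 2e⁻ → Co, so n(Co) = 0.2794 / 2 = 0.1397 mol
m(Co) = 0.1397 × 58.93 = 8.23 g

8.23 g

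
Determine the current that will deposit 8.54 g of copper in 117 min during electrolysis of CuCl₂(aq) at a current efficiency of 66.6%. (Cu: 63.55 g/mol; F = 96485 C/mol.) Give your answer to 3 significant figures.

n(Cu) = 8.54 / 63.55 = 0.1344 mol
Cu²⁺ + 2e⁻ → Cu, so n(e⁻) = 2 × 0.1344 = 0.2688 mol
Q = 0.2688 × 96485 / 0.666 = 38940 C
I = Q / t = 38940 / 7020 s = 5.55 A

5.55 A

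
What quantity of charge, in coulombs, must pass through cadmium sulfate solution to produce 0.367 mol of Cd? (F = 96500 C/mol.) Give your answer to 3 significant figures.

Cd²⁺ + 2e⁻ → Cd, so n(e⁻) = 2 × 0.367 = 0.7340 mol
Q = 0.7340 × 96500 = 70830 C

70800 C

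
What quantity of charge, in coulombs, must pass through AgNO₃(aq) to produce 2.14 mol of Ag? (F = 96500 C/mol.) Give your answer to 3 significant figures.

Ag⁺ + e⁻ → Ag, so n(e⁻) = 1 × 2.14 = 2.140 mol
Q = 2.140 × 96500 = 2.065×10^5 C

2.07×10^5 C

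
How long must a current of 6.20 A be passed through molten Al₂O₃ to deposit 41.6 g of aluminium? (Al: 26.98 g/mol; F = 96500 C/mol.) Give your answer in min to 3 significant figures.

n(Al) = 41.6 / 26.98 = 1.542 mol
Al³⁺ + 3e⁻ → Al, so n(e⁻) = 3 × 1.542 = 4.626 mol
Q = 4.626 × 96500 = 4.464×10^5 C
t = Q / I = 4.464×10^5 / 6.20 = 72000 s = 1200 min

1200 min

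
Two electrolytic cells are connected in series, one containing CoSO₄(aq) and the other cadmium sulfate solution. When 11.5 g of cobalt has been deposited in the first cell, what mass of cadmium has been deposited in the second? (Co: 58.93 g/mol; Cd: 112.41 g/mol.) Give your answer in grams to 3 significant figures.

21.9 g

n(Co) = 11.5 / 58.93 = 0.1951 mol
Co²⁺ + 2e⁻ → Co, so n(e⁻) = 2 × 0.1951 = 0.3902 mol
In series, the same 0.3902 mol of electrons flows through the second cell.
Cd²⁺ + 2e⁻ → Cd, so n(Cd) = 0.3902 / 2 = 0.1951 mol
m(Cd) = 0.1951 × 112.41 = 21.9 g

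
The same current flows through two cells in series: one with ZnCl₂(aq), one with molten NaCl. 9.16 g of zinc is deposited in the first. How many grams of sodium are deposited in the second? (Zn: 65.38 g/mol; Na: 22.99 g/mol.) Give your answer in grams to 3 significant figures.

n(Zn) = 9.16 / 65.38 = 0.1401 mol
Zn²⁺ + 2e⁻ → Zn, so n(e⁻) = 2 × 0.1401 = 0.2802 mol
The cells are in series, so the same charge (and hence the same n(e⁻) = 0.2802 mol) passes through both.
Na⁺ + e⁻ → Na, so n(Na) = 0.2802 mol
m(Na) = 0.2802 × 22.99 = 6.44 g

6.44 g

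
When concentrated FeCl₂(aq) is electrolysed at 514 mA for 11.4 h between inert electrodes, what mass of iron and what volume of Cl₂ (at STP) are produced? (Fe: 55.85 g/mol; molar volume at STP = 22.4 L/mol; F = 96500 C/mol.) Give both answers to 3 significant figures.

6.10 g Fe; 2.45 L Cl₂

Q = 0.514 × 41040 = 21090 C; n(e⁻) = 21090 / 96500 = 0.2185 mol
Cathode: Fe²⁺ + 2e⁻ → Fe → n(Fe) = 0.2185/2 = 0.1093 mol → 6.10 g
Anode: 2Cl⁻ → Cl₂ + 2e⁻ → n(Cl₂) = 0.2185/2 = 0.1093 mol → 2.45 L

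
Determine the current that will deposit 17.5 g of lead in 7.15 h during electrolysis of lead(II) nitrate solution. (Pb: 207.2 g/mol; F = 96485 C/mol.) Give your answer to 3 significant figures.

n(Pb) = 17.5 / 207.2 = 0.08446 mol
Pb²⁺ + 2e⁻ → Pb, so n(e⁻) = 2 × 0.08446 = 0.1689 mol
Q = 0.1689 × 96485 = 16300 C
I = Q / t = 16300 / 25740 s = 0.633 A

0.633 A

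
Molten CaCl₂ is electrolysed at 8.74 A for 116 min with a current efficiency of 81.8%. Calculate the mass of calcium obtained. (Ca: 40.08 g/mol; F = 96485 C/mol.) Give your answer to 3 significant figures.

10.3 g

Q = 8.74 × 6960 = 60830 C
n(e⁻) = 60830 / 96485 = 0.6305 mol
Ca²⁺ + 2e⁻ → Ca, so theoretical m(Ca) = 0.3153 × 40.08 = 12.64 g
Actual mass = 81.8% × 12.64 = 10.3 g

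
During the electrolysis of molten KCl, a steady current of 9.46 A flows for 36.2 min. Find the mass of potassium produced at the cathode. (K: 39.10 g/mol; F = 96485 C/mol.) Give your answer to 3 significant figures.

Q = It = 9.46 × 2172 = 20550 C
n(e⁻) = Q/F = 20550/96485 = 0.2130 mol
K⁺ + e⁻ → K, so n(K) = 0.2130 mol
m = 0.2130 × 39.10 = 8.33 g

8.33 g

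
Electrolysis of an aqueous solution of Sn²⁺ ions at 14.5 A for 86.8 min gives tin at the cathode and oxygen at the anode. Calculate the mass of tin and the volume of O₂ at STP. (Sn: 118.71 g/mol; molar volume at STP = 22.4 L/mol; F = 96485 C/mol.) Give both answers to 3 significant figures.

Q = 14.5 × 5208 = 75520 C; n(e⁻) = 75520 / 96485 = 0.7827 mol
Cathode: Sn²⁺ + 2e⁻ → Sn → n(Sn) = 0.7827/2 = 0.3914 mol → 46.5 g
Anode: 2H₂O → O₂ + 4H⁺ + 4e⁻ → n(O₂) = 0.7827/4 = 0.1957 mol → 4.38 L

46.5 g Sn; 4.38 L O₂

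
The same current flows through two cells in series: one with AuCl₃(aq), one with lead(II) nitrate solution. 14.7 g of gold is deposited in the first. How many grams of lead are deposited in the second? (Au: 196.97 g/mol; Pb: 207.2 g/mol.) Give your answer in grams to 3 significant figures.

23.2 g

n(Au) = 14.7 / 196.97 = 0.07463 mol
Au³⁺ + 3e⁻ → Au, so n(e⁻) = 3 × 0.07463 = 0.2239 mol
In series, the same 0.2239 mol of electrons flows through the second cell.
Pb²⁺ + 2e⁻ → Pb, so n(Pb) = 0.2239 / 2 = 0.1120 mol
m(Pb) = 0.1120 × 207.2 = 23.2 g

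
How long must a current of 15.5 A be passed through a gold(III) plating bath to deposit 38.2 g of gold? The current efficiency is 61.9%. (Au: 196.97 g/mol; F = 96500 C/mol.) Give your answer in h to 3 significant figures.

n(Au) = 38.2 / 196.97 = 0.1939 mol
Au³⁺ + 3e⁻ → Au, so n(e⁻) = 3 × 0.1939 = 0.5817 mol
Q = 0.5817 × 96500 / 0.619 = 90690 C
t = Q / I = 90690 / 15.5 = 5851 s = 1.63 h

1.63 h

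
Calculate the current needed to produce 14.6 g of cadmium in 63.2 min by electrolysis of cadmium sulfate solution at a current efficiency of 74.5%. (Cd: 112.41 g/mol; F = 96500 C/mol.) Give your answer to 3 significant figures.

8.87 A

n(Cd) = 14.6 / 112.41 = 0.1299 mol
Cd²⁺ + 2e⁻ → Cd, so n(e⁻) = 2 × 0.1299 = 0.2598 mol
Q = 0.2598 × 96500 / 0.745 = 33650 C
I = Q / t = 33650 / 3792 s = 8.87 A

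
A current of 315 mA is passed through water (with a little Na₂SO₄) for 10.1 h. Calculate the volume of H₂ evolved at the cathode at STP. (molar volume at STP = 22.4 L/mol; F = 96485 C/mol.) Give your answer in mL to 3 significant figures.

1330 mL

Q = It = 0.315 × 36360 = 11450 C
n(e⁻) = 11450 / 96485 = 0.1187 mol
2H⁺ + 2e⁻ → H₂, so n(H₂) = 0.1187 / 2 = 0.05935 mol
V = 0.05935 × 22.4 = 1.329 L
= 1330 mL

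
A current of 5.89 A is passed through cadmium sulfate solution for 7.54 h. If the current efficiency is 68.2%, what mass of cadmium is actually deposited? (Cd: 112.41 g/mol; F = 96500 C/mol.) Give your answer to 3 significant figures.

Q = 5.89 × 27144 = 1.599×10^5 C
n(e⁻) = 1.599×10^5 / 96500 = 1.657 mol
Cd²⁺ + 2e⁻ → Cd, so theoretical m(Cd) = 0.8285 × 112.41 = 93.13 g
Actual mass = 68.2% × 93.13 = 63.5 g

63.5 g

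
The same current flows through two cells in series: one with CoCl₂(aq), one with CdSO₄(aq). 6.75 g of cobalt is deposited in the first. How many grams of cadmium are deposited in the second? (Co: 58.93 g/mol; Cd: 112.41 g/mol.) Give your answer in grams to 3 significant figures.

n(Co) = 6.75 / 58.93 = 0.1145 mol
Co²⁺ + 2e⁻ → Co, so n(e⁻) = 2 × 0.1145 = 0.2290 mol
The cells are in series, so the same charge (and hence the same n(e⁻) = 0.2290 mol) passes through both.
Cd²⁺ + 2e⁻ → Cd, so n(Cd) = 0.2290 / 2 = 0.1145 mol
m(Cd) = 0.1145 × 112.41 = 12.9 g

12.9 g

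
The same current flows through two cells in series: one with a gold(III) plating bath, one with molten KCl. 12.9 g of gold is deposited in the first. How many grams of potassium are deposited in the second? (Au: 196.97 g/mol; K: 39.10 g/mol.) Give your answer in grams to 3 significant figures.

7.68 g

n(Au) = 12.9 / 196.97 = 0.06549 mol
Au³⁺ + 3e⁻ → Au, so n(e⁻) = 3 × 0.06549 = 0.1965 mol
Since the cells are in series, n(e⁻) in the K cell is also 0.1965 mol.
K⁺ + e⁻ → K, so n(K) = 0.1965 mol
m(K) = 0.1965 × 39.10 = 7.68 g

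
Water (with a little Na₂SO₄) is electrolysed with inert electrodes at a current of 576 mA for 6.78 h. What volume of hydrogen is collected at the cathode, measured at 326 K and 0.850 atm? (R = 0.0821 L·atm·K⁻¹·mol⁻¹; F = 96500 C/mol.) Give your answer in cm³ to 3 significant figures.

Charge passed = 0.576 × 24408 = 14060 C
n(e⁻) = 14060 / 96500 = 0.1457 mol
2H⁺ + 2e⁻ → H₂, so n(H₂) = 0.1457 / 2 = 0.07285 mol
V = nRT/P = 0.07285 × 0.0821 × 326 / 0.850 = 2.294 L
= 2290 cm³

2290 cm³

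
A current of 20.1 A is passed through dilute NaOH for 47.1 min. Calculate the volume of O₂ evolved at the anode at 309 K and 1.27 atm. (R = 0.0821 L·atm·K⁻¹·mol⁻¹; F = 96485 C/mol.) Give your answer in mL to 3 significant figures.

Q = 20.1 A × 2826 s = 56800 C
Moles of electrons = 56800 / 96485 = 0.5887 mol
2H₂O → O₂ + 4H⁺ + 4e⁻, so n(O₂) = 0.5887 / 4 = 0.1472 mol
V = nRT/P = 0.1472 × 0.0821 × 309 / 1.27 = 2.940 L
= 2940 mL

2940 mL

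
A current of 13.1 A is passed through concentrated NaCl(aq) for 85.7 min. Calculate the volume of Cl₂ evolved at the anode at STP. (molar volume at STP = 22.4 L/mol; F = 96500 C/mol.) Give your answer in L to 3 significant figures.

7.82 L

Charge passed = 13.1 × 5142 = 67360 C
Moles of electrons = 67360 / 96500 = 0.6980 mol
2Cl⁻ → Cl₂ + 2e⁻, so n(Cl₂) = 0.6980 / 2 = 0.3490 mol
V = 0.3490 × 22.4 = 7.818 L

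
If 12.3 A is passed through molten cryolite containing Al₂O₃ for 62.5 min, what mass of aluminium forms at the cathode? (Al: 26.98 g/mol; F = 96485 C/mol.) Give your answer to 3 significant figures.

Q = It = 12.3 × 3750 = 46130 C
Moles of electrons = 46130 / 96485 = 0.4781 mol
Al³⁺ + 3e⁻ → Al, so n(Al) = 0.4781 / 3 = 0.1594 mol
m = 0.1594 × 26.98 = 4.30 g

4.30 g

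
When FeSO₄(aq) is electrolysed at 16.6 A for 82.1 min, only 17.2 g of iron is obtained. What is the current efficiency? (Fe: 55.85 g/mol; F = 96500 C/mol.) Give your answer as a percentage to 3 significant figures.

Q = 16.6 × 4926 = 81770 C
n(e⁻) = 81770 / 96500 = 0.8474 mol
Fe²⁺ + 2e⁻ → Fe, so theoretical n(Fe) = 0.4237 mol → 23.66 g
Efficiency = 17.2 / 23.66 = 0.7270 = 72.7%

72.7%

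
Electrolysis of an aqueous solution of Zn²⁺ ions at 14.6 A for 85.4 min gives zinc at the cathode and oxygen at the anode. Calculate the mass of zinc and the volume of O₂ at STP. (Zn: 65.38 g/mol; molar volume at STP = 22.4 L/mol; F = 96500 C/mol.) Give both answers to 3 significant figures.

25.3 g Zn; 4.34 L O₂

Q = 14.6 × 5124 = 74810 C; n(e⁻) = 74810 / 96500 = 0.7752 mol
Cathode: Zn²⁺ + 2e⁻ → Zn → n(Zn) = 0.7752/2 = 0.3876 mol → 25.3 g
Anode: 2H₂O → O₂ + 4H⁺ + 4e⁻ → n(O₂) = 0.7752/4 = 0.1938 mol → 4.34 L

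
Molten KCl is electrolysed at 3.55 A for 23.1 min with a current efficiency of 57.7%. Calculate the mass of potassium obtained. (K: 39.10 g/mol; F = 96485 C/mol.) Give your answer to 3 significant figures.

Q = 3.55 × 1386 = 4920 C
n(e⁻) = 4920 / 96485 = 0.05099 mol
K⁺ + e⁻ → K, so theoretical m(K) = 0.05099 × 39.10 = 1.994 g
Actual mass = 57.7% × 1.994 = 1.15 g

1.15 g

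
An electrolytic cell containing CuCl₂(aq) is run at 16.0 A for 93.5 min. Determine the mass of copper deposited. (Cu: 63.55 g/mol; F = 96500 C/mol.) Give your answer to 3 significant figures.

29.6 g

Q = 16.0 A × 5610 s = 89760 C
n(e⁻) = 89760 / 96500 = 0.9302 mol
Cu²⁺ + 2e⁻ → Cu, so n(Cu) = 0.9302 / 2 = 0.4651 mol
m = 0.4651 × 63.55 = 29.6 g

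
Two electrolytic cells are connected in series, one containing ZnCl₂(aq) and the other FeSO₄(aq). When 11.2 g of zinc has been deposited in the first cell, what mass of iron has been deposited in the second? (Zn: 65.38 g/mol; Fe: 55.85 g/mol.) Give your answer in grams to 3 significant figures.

n(Zn) = 11.2 / 65.38 = 0.1713 mol
Zn²⁺ + 2e⁻ → Zn, so n(e⁻) = 2 × 0.1713 = 0.3426 mol
Same current for the same time ⇒ same n(e⁻) = 0.3426 mol in both cells.
Fe²⁺ + 2e⁻ → Fe, so n(Fe) = 0.3426 / 2 = 0.1713 mol
m(Fe) = 0.1713 × 55.85 = 9.57 g

9.57 g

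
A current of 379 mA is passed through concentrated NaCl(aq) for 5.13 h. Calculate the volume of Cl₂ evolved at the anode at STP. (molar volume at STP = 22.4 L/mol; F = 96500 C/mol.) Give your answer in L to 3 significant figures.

Q = 0.379 A × 18468 s = 6999 C
Moles of electrons = 6999 / 96500 = 0.07253 mol
2Cl⁻ → Cl₂ + 2e⁻, so n(Cl₂) = 0.07253 / 2 = 0.03627 mol
V = 0.03627 × 22.4 = 0.8124 L

0.812 L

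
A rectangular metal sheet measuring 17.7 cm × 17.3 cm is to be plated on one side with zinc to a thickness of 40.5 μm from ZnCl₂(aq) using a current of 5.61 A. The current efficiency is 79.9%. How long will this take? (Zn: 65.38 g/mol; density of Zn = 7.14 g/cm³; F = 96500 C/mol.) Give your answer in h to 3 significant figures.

Plated area = 17.7 × 17.3 = 306.2 cm²
Volume = 306.2 × 40.5×10⁻⁴ cm = 1.240 cm³
m(Zn) = 1.240 × 7.14 = 8.854 g
n(Zn) = 8.854 / 65.38 = 0.1354 mol; n(e⁻) = 2 × 0.1354 = 0.2708 mol
Q = 0.2708 × 96500 / 0.799 = 32710 C
t = 32710 / 5.61 = 5831 s = 1.62 h

1.62 h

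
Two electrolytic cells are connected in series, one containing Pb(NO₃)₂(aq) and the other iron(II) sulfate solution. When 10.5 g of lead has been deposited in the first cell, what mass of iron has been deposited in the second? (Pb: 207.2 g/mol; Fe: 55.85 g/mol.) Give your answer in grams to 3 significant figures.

n(Pb) = 10.5 / 207.2 = 0.05068 mol
Pb²⁺ + 2e⁻ → Pb, so n(e⁻) = 2 × 0.05068 = 0.1014 mol
The cells are in series, so the same charge (and hence the same n(e⁻) = 0.1014 mol) passes through both.
Fe²⁺ + 2e⁻ → Fe, so n(Fe) = 0.1014 / 2 = 0.05070 mol
m(Fe) = 0.05070 × 55.85 = 2.83 g

2.83 g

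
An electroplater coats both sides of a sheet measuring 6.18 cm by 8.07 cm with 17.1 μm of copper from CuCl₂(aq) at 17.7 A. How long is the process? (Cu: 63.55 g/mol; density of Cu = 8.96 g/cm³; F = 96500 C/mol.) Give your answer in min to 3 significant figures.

4.37 min

Plated area = 2 × 6.18 × 8.07 = 99.75 cm²
Volume = 99.75 × 17.1×10⁻⁴ cm = 0.1706 cm³
m(Cu) = 0.1706 × 8.96 = 1.529 g
n(Cu) = 1.529 / 63.55 = 0.02406 mol; n(e⁻) = 2 × 0.02406 = 0.04812 mol
Q = 0.04812 × 96500 = 4644 C
t = 4644 / 17.7 = 262.4 s = 4.37 min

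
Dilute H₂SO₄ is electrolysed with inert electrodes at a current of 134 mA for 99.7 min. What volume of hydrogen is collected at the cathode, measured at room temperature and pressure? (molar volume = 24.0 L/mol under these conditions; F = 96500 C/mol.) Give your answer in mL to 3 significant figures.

Charge passed = 0.134 × 5982 = 801.6 C
n(e⁻) = 801.6 / 96500 = 0.008307 mol
2H⁺ + 2e⁻ → H₂, so n(H₂) = 0.008307 / 2 = 0.004154 mol
V = 0.004154 × 24.0 = 0.09970 L
= 99.7 mL

99.7 mL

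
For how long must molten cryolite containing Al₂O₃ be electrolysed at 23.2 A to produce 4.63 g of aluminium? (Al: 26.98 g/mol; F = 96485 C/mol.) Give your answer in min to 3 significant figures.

n(Al) = 4.63 / 26.98 = 0.1716 mol
Al³⁺ + 3e⁻ → Al, so n(e⁻) = 3 × 0.1716 = 0.5148 mol
Q = 0.5148 × 96485 = 49670 C
t = Q / I = 49670 / 23.2 = 2141 s = 35.7 min

35.7 min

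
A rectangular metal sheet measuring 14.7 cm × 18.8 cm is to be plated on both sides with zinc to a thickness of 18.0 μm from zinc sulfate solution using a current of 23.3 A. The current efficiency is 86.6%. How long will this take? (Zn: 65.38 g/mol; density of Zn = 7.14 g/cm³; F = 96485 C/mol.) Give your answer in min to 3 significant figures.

Plated area = 2 × 14.7 × 18.8 = 552.7 cm²
Volume = 552.7 × 18.0×10⁻⁴ cm = 0.9949 cm³
m(Zn) = 0.9949 × 7.14 = 7.104 g
n(Zn) = 7.104 / 65.38 = 0.1087 mol; n(e⁻) = 2 × 0.1087 = 0.2174 mol
Q = 0.2174 × 96485 / 0.866 = 24220 C
t = 24220 / 23.3 = 1039 s = 17.3 min

17.3 min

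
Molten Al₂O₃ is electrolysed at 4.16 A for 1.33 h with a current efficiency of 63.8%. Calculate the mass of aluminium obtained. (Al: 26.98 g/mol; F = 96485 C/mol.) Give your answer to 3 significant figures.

1.18 g

Q = 4.16 × 4788 = 19920 C
n(e⁻) = 19920 / 96485 = 0.2065 mol
Al³⁺ + 3e⁻ → Al, so theoretical m(Al) = 0.06883 × 26.98 = 1.857 g
Actual mass = 63.8% × 1.857 = 1.18 g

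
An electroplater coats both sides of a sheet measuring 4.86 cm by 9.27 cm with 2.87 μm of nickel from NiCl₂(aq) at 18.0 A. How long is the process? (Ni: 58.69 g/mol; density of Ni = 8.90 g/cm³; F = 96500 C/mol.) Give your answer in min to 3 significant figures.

0.701 min

Plated area = 2 × 4.86 × 9.27 = 90.10 cm²
Volume = 90.10 × 2.87×10⁻⁴ cm = 0.02586 cm³
m(Ni) = 0.02586 × 8.90 = 0.2302 g
n(Ni) = 0.2302 / 58.69 = 0.003922 mol; n(e⁻) = 2 × 0.003922 = 0.007844 mol
Q = 0.007844 × 96500 = 756.9 C
t = 756.9 / 18.0 = 42.05 s = 0.701 min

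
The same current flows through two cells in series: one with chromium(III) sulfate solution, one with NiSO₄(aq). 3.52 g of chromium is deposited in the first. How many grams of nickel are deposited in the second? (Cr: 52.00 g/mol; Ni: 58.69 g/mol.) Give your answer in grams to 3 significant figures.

n(Cr) = 3.52 / 52.00 = 0.06769 mol
Cr³⁺ + 3e⁻ → Cr, so n(e⁻) = 3 × 0.06769 = 0.2031 mol
Since the cells are in series, n(e⁻) in the Ni cell is also 0.2031 mol.
Ni²⁺ + 2e⁻ → Ni, so n(Ni) = 0.2031 / 2 = 0.1016 mol
m(Ni) = 0.1016 × 58.69 = 5.96 g

5.96 g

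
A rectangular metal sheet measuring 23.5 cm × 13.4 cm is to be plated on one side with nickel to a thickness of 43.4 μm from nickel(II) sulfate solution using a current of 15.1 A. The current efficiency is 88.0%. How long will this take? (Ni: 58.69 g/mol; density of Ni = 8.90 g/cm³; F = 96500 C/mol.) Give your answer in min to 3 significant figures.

Plated area = 23.5 × 13.4 = 314.9 cm²
Volume = 314.9 × 43.4×10⁻⁴ cm = 1.367 cm³
m(Ni) = 1.367 × 8.90 = 12.17 g
n(Ni) = 12.17 / 58.69 = 0.2074 mol; n(e⁻) = 2 × 0.2074 = 0.4148 mol
Q = 0.4148 × 96500 / 0.880 = 45490 C
t = 45490 / 15.1 = 3013 s = 50.2 min

50.2 min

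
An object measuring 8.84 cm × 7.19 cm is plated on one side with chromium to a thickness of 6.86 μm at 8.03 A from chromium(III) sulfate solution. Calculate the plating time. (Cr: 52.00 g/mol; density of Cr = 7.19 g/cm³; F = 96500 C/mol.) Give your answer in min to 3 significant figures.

Plated area = 8.84 × 7.19 = 63.56 cm²
Volume = 63.56 × 6.86×10⁻⁴ cm = 0.04360 cm³
m(Cr) = 0.04360 × 7.19 = 0.3135 g
n(Cr) = 0.3135 / 52.00 = 0.006029 mol; n(e⁻) = 3 × 0.006029 = 0.01809 mol
Q = 0.01809 × 96500 = 1746 C
t = 1746 / 8.03 = 217.4 s = 3.62 min

3.62 min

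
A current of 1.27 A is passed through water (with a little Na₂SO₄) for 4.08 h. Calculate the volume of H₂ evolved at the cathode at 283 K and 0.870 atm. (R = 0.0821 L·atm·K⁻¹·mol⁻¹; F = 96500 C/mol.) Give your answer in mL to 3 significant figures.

2580 mL

Charge passed = 1.27 × 14688 = 18650 C
n(e⁻) = 18650 / 96500 = 0.1933 mol
2H⁺ + 2e⁻ → H₂, so n(H₂) = 0.1933 / 2 = 0.09665 mol
V = nRT/P = 0.09665 × 0.0821 × 283 / 0.870 = 2.581 L
= 2580 mL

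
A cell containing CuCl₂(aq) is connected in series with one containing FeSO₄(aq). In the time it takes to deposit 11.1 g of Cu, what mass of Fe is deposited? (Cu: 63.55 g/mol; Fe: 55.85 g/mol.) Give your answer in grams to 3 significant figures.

n(Cu) = 11.1 / 63.55 = 0.1747 mol
Cu²⁺ + 2e⁻ → Cu, so n(e⁻) = 2 × 0.1747 = 0.3494 mol
Since the cells are in series, n(e⁻) in the Fe cell is also 0.3494 mol.
Fe²⁺ + 2e⁻ → Fe, so n(Fe) = 0.3494 / 2 = 0.1747 mol
m(Fe) = 0.1747 × 55.85 = 9.76 g

9.76 g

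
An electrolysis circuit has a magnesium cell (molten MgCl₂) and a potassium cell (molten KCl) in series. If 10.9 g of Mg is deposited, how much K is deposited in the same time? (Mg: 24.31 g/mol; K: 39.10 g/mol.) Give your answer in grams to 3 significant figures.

n(Mg) = 10.9 / 24.31 = 0.4484 mol
Mg²⁺ + 2e⁻ → Mg, so n(e⁻) = 2 × 0.4484 = 0.8968 mol
In series, the same 0.8968 mol of electrons flows through the second cell.
K⁺ + e⁻ → K, so n(K) = 0.8968 mol
m(K) = 0.8968 × 39.10 = 35.1 g

35.1 g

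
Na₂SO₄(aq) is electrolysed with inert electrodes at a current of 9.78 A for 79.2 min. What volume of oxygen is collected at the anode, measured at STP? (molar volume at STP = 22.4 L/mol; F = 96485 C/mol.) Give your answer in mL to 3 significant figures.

Q = It = 9.78 × 4752 = 46470 C
n(e⁻) = 46470 / 96485 = 0.4816 mol
2H₂O → O₂ + 4H⁺ + 4e⁻, so n(O₂) = 0.4816 / 4 = 0.1204 mol
V = 0.1204 × 22.4 = 2.697 L
= 2700 mL

2700 mL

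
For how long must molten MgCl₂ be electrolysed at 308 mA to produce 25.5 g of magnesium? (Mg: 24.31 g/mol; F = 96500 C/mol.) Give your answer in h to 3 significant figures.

183 h

n(Mg) = 25.5 / 24.31 = 1.049 mol
Mg²⁺ + 2e⁻ → Mg, so n(e⁻) = 2 × 1.049 = 2.098 mol
Q = 2.098 × 96500 = 2.025×10^5 C
t = Q / I = 2.025×10^5 / 0.308 = 6.575×10^5 s = 183 h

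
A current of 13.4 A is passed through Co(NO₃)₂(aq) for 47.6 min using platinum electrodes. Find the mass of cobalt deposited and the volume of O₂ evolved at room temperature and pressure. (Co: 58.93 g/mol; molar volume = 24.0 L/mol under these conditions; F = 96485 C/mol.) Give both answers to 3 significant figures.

Q = 13.4 × 2856 = 38270 C; n(e⁻) = 38270 / 96485 = 0.3966 mol
Cathode: Co²⁺ + 2e⁻ → Co → n(Co) = 0.3966/2 = 0.1983 mol → 11.7 g
Anode: 2H₂O → O₂ + 4H⁺ + 4e⁻ → n(O₂) = 0.3966/4 = 0.09915 mol → 2.38 L

11.7 g Co; 2.38 L O₂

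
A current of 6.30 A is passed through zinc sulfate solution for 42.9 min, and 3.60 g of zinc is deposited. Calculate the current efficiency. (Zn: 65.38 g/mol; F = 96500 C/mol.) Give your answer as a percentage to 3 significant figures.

Q = 6.30 × 2574 = 16220 C
n(e⁻) = 16220 / 96500 = 0.1681 mol
Zn²⁺ + 2e⁻ → Zn, so theoretical n(Zn) = 0.08405 mol → 5.495 g
Efficiency = 3.60 / 5.495 = 0.6551 = 65.5%

65.5%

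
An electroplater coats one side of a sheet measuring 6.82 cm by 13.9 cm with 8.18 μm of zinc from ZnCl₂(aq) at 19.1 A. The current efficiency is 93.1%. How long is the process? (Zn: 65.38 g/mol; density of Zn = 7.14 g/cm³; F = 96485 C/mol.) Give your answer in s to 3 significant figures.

91.9 s

Plated area = 6.82 × 13.9 = 94.80 cm²
Volume = 94.80 × 8.18×10⁻⁴ cm = 0.07755 cm³
m(Zn) = 0.07755 × 7.14 = 0.5537 g
n(Zn) = 0.5537 / 65.38 = 0.008469 mol; n(e⁻) = 2 × 0.008469 = 0.01694 mol
Q = 0.01694 × 96485 / 0.931 = 1756 C
t = 1756 / 19.1 = 91.94 s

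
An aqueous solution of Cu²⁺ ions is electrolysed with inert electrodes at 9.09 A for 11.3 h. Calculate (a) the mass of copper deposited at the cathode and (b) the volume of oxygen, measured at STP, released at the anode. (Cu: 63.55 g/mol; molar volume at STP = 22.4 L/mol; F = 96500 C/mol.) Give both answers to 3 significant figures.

Q = 9.09 × 40680 = 3.698×10^5 C; n(e⁻) = 3.698×10^5 / 96500 = 3.832 mol
Cathode: Cu²⁺ + 2e⁻ → Cu → n(Cu) = 3.832/2 = 1.916 mol → 122 g
Anode: 2H₂O → O₂ + 4H⁺ + 4e⁻ → n(O₂) = 3.832/4 = 0.9580 mol → 21.5 L

122 g Cu; 21.5 L O₂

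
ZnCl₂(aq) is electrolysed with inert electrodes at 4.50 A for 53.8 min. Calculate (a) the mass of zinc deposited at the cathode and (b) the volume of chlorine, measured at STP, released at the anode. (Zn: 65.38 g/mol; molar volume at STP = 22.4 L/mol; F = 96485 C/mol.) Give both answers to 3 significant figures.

4.92 g Zn; 1.69 L Cl₂

Q = 4.50 × 3228 = 14530 C; n(e⁻) = 14530 / 96485 = 0.1506 mol
Cathode: Zn²⁺ + 2e⁻ → Zn → n(Zn) = 0.1506/2 = 0.07530 mol → 4.92 g
Anode: 2Cl⁻ → Cl₂ + 2e⁻ → n(Cl₂) = 0.1506/2 = 0.07530 mol → 1.69 L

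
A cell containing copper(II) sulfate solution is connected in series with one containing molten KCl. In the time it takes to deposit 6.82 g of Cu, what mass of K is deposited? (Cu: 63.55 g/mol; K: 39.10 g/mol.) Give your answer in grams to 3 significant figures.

8.39 g

n(Cu) = 6.82 / 63.55 = 0.1073 mol
Cu²⁺ + 2e⁻ → Cu, so n(e⁻) = 2 × 0.1073 = 0.2146 mol
Same current for the same time ⇒ same n(e⁻) = 0.2146 mol in both cells.
K⁺ + e⁻ → K, so n(K) = 0.2146 mol
m(K) = 0.2146 × 39.10 = 8.39 g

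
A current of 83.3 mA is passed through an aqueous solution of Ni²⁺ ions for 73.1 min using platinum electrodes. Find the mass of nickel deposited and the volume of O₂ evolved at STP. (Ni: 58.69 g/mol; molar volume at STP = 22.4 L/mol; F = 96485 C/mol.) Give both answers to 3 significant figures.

Q = 0.0833 × 4386 = 365.4 C; n(e⁻) = 365.4 / 96485 = 0.003787 mol
Cathode: Ni²⁺ + 2e⁻ → Ni → n(Ni) = 0.003787/2 = 0.001894 mol → 0.111 g
Anode: 2H₂O → O₂ + 4H⁺ + 4e⁻ → n(O₂) = 0.003787/4 = 9.468×10^-4 mol → 0.0212 L

0.111 g Ni; 0.0212 L O₂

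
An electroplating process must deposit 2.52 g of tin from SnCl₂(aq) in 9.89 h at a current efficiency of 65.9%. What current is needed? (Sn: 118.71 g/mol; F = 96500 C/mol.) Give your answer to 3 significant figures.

0.175 A

n(Sn) = 2.52 / 118.71 = 0.02123 mol
Sn²⁺ + 2e⁻ → Sn, so n(e⁻) = 2 × 0.02123 = 0.04246 mol
Q = 0.04246 × 96500 / 0.659 = 6218 C
I = Q / t = 6218 / 35604 s = 0.175 A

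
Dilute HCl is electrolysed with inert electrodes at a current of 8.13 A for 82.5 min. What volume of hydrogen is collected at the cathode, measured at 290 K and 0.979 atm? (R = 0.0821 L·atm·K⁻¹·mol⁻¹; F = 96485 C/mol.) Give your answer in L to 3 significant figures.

Charge passed = 8.13 × 4950 = 40240 C
Moles of electrons = 40240 / 96485 = 0.4171 mol
2H⁺ + 2e⁻ → H₂, so n(H₂) = 0.4171 / 2 = 0.2086 mol
V = nRT/P = 0.2086 × 0.0821 × 290 / 0.979 = 5.073 L

5.07 L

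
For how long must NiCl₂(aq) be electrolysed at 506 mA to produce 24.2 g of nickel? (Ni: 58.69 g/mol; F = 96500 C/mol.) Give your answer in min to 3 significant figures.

n(Ni) = 24.2 / 58.69 = 0.4123 mol
Ni²⁺ + 2e⁻ → Ni, so n(e⁻) = 2 × 0.4123 = 0.8246 mol
Q = 0.8246 × 96500 = 79570 C
t = Q / I = 79570 / 0.506 = 1.573×10^5 s = 2620 min

2620 min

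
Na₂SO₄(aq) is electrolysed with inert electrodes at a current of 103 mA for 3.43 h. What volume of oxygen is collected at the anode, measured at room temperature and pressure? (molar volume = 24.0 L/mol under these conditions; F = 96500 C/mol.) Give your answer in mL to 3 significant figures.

79.1 mL

Q = 0.103 A × 12348 s = 1272 C
Moles of electrons = 1272 / 96500 = 0.01318 mol
2H₂O → O₂ + 4H⁺ + 4e⁻, so n(O₂) = 0.01318 / 4 = 0.003295 mol
V = 0.003295 × 24.0 = 0.07908 L
= 79.1 mL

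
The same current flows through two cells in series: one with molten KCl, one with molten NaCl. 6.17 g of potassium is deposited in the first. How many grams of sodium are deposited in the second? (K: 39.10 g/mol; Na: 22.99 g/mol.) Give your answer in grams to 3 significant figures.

n(K) = 6.17 / 39.10 = 0.1578 mol
K⁺ + e⁻ → K, so n(e⁻) = 0.1578 mol
In series, the same 0.1578 mol of electrons flows through the second cell.
Na⁺ + e⁻ → Na, so n(Na) = 0.1578 mol
m(Na) = 0.1578 × 22.99 = 3.63 g

3.63 g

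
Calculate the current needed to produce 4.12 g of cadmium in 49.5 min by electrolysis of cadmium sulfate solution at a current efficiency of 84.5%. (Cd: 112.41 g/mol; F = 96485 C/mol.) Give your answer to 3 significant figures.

2.82 A

n(Cd) = 4.12 / 112.41 = 0.03665 mol
Cd²⁺ + 2e⁻ → Cd, so n(e⁻) = 2 × 0.03665 = 0.07330 mol
Q = 0.07330 × 96485 / 0.845 = 8370 C
I = Q / t = 8370 / 2970 s = 2.82 A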